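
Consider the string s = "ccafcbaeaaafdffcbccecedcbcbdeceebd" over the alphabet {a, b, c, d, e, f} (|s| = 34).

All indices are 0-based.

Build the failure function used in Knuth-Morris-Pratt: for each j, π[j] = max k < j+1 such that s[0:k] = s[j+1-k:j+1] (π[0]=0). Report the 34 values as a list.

[0, 1, 0, 0, 1, 0, 0, 0, 0, 0, 0, 0, 0, 0, 0, 1, 0, 1, 2, 0, 1, 0, 0, 1, 0, 1, 0, 0, 0, 1, 0, 0, 0, 0]

π[0] = 0
j=1 s[j]='c': π[1]=1 (border 'c')
j=2 s[j]='a': k: 1→0; π[2]=0 (border '')
j=3 s[j]='f': π[3]=0 (border '')
j=4 s[j]='c': π[4]=1 (border 'c')
j=5 s[j]='b': k: 1→0; π[5]=0 (border '')
j=6 s[j]='a': π[6]=0 (border '')
j=7 s[j]='e': π[7]=0 (border '')
j=8 s[j]='a': π[8]=0 (border '')
j=9 s[j]='a': π[9]=0 (border '')
j=10 s[j]='a': π[10]=0 (border '')
j=11 s[j]='f': π[11]=0 (border '')
j=12 s[j]='d': π[12]=0 (border '')
j=13 s[j]='f': π[13]=0 (border '')
j=14 s[j]='f': π[14]=0 (border '')
j=15 s[j]='c': π[15]=1 (border 'c')
j=16 s[j]='b': k: 1→0; π[16]=0 (border '')
j=17 s[j]='c': π[17]=1 (border 'c')
j=18 s[j]='c': π[18]=2 (border 'cc')
j=19 s[j]='e': k: 2→1→0; π[19]=0 (border '')
j=20 s[j]='c': π[20]=1 (border 'c')
j=21 s[j]='e': k: 1→0; π[21]=0 (border '')
j=22 s[j]='d': π[22]=0 (border '')
j=23 s[j]='c': π[23]=1 (border 'c')
j=24 s[j]='b': k: 1→0; π[24]=0 (border '')
j=25 s[j]='c': π[25]=1 (border 'c')
j=26 s[j]='b': k: 1→0; π[26]=0 (border '')
j=27 s[j]='d': π[27]=0 (border '')
j=28 s[j]='e': π[28]=0 (border '')
j=29 s[j]='c': π[29]=1 (border 'c')
j=30 s[j]='e': k: 1→0; π[30]=0 (border '')
j=31 s[j]='e': π[31]=0 (border '')
j=32 s[j]='b': π[32]=0 (border '')
j=33 s[j]='d': π[33]=0 (border '')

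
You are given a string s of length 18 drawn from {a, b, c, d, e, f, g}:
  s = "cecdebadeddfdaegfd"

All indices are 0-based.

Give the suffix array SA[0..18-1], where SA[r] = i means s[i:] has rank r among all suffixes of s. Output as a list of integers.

rank→(start, suffix):
  0 → (6, 'adeddfdaegfd')
  1 → (13, 'aegfd')
  2 → (5, 'badeddfdaegfd')
  3 → (2, 'cdebadeddfdaegfd')
  4 → (0, 'cecdebadeddfdaegfd')
  5 → (17, 'd')
  6 → (12, 'daegfd')
  7 → (9, 'ddfdaegfd')
  8 → (3, 'debadeddfdaegfd')
  9 → (7, 'deddfdaegfd')
  10 → (10, 'dfdaegfd')
  11 → (4, 'ebadeddfdaegfd')
  12 → (1, 'ecdebadeddfdaegfd')
  13 → (8, 'eddfdaegfd')
  14 → (14, 'egfd')
  15 → (16, 'fd')
  16 → (11, 'fdaegfd')
  17 → (15, 'gfd')

[6, 13, 5, 2, 0, 17, 12, 9, 3, 7, 10, 4, 1, 8, 14, 16, 11, 15]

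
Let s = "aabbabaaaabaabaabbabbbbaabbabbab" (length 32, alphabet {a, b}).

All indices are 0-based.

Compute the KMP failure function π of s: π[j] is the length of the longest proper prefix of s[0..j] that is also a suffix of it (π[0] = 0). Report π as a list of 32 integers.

π[0] = 0
j=1 s[j]='a': π[1]=1 (border 'a')
j=2 s[j]='b': k: 1→0; π[2]=0 (border '')
j=3 s[j]='b': π[3]=0 (border '')
j=4 s[j]='a': π[4]=1 (border 'a')
j=5 s[j]='b': k: 1→0; π[5]=0 (border '')
j=6 s[j]='a': π[6]=1 (border 'a')
j=7 s[j]='a': π[7]=2 (border 'aa')
j=8 s[j]='a': k: 2→1; π[8]=2 (border 'aa')
j=9 s[j]='a': k: 2→1; π[9]=2 (border 'aa')
j=10 s[j]='b': π[10]=3 (border 'aab')
j=11 s[j]='a': k: 3→0; π[11]=1 (border 'a')
j=12 s[j]='a': π[12]=2 (border 'aa')
j=13 s[j]='b': π[13]=3 (border 'aab')
j=14 s[j]='a': k: 3→0; π[14]=1 (border 'a')
j=15 s[j]='a': π[15]=2 (border 'aa')
j=16 s[j]='b': π[16]=3 (border 'aab')
j=17 s[j]='b': π[17]=4 (border 'aabb')
j=18 s[j]='a': π[18]=5 (border 'aabba')
j=19 s[j]='b': π[19]=6 (border 'aabbab')
j=20 s[j]='b': k: 6→0; π[20]=0 (border '')
j=21 s[j]='b': π[21]=0 (border '')
j=22 s[j]='b': π[22]=0 (border '')
j=23 s[j]='a': π[23]=1 (border 'a')
j=24 s[j]='a': π[24]=2 (border 'aa')
j=25 s[j]='b': π[25]=3 (border 'aab')
j=26 s[j]='b': π[26]=4 (border 'aabb')
j=27 s[j]='a': π[27]=5 (border 'aabba')
j=28 s[j]='b': π[28]=6 (border 'aabbab')
j=29 s[j]='b': k: 6→0; π[29]=0 (border '')
j=30 s[j]='a': π[30]=1 (border 'a')
j=31 s[j]='b': k: 1→0; π[31]=0 (border '')

[0, 1, 0, 0, 1, 0, 1, 2, 2, 2, 3, 1, 2, 3, 1, 2, 3, 4, 5, 6, 0, 0, 0, 1, 2, 3, 4, 5, 6, 0, 1, 0]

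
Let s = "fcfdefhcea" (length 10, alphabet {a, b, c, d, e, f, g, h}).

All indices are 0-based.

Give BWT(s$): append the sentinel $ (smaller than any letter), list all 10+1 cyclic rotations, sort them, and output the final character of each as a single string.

rank  rotation     last
    0  $fcfdefhcea  a
    1  a$fcfdefhce  e
    2  cea$fcfdefh  h
    3  cfdefhcea$f  f
    4  defhcea$fcf  f
    5  ea$fcfdefhc  c
    6  efhcea$fcfd  d
    7  fcfdefhcea$  $
    8  fdefhcea$fc  c
    9  fhcea$fcfde  e
   10  hcea$fcfdef  f

aehffcd$cef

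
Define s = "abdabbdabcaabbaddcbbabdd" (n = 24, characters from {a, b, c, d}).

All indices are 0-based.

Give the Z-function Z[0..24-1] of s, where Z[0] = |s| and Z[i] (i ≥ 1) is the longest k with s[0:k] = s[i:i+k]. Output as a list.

Z[0]=24
i=1: i≥r, start 0; Z[1]=0
i=2: i≥r, start 0; Z[2]=0
i=3: i≥r, start 0; Z[3]=2 grow→box=[3,5)
i=4: min(r-i=1, Z[1]=0)=0; Z[4]=0
i=5: i≥r, start 0; Z[5]=0
i=6: i≥r, start 0; Z[6]=0
i=7: i≥r, start 0; Z[7]=2 grow→box=[7,9)
i=8: min(r-i=1, Z[1]=0)=0; Z[8]=0
i=9: i≥r, start 0; Z[9]=0
i=10: i≥r, start 0; Z[10]=1 grow→box=[10,11)
i=11: i≥r, start 0; Z[11]=2 grow→box=[11,13)
i=12: min(r-i=1, Z[1]=0)=0; Z[12]=0
i=13: i≥r, start 0; Z[13]=0
i=14: i≥r, start 0; Z[14]=1 grow→box=[14,15)
i=15: i≥r, start 0; Z[15]=0
i=16: i≥r, start 0; Z[16]=0
i=17: i≥r, start 0; Z[17]=0
i=18: i≥r, start 0; Z[18]=0
i=19: i≥r, start 0; Z[19]=0
i=20: i≥r, start 0; Z[20]=3 grow→box=[20,23)
i=21: min(r-i=2, Z[1]=0)=0; Z[21]=0
i=22: min(r-i=1, Z[2]=0)=0; Z[22]=0
i=23: i≥r, start 0; Z[23]=0

[24, 0, 0, 2, 0, 0, 0, 2, 0, 0, 1, 2, 0, 0, 1, 0, 0, 0, 0, 0, 3, 0, 0, 0]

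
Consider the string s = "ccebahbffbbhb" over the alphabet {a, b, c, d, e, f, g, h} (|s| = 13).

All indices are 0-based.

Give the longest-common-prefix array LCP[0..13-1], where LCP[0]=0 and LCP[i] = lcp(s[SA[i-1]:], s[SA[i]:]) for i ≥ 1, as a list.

[0, 0, 1, 1, 1, 1, 0, 1, 0, 0, 1, 0, 2]

rank→(start, suffix):
  0 → (4, 'ahbffbbhb')
  1 → (12, 'b')
  2 → (3, 'bahbffbbhb')
  3 → (9, 'bbhb')
  4 → (6, 'bffbbhb')
  5 → (10, 'bhb')
  6 → (0, 'ccebahbffbbhb')
  7 → (1, 'cebahbffbbhb')
  8 → (2, 'ebahbffbbhb')
  9 → (8, 'fbbhb')
  10 → (7, 'ffbbhb')
  11 → (11, 'hb')
  12 → (5, 'hbffbbhb')

SA = [4, 12, 3, 9, 6, 10, 0, 1, 2, 8, 7, 11, 5]
i: (SA[i-1],SA[i]) lcp shared
  1: (4,12) 0 ''
  2: (12,3) 1 'b'
  3: (3,9) 1 'b'
  4: (9,6) 1 'b'
  5: (6,10) 1 'b'
  6: (10,0) 0 ''
  7: (0,1) 1 'c'
  8: (1,2) 0 ''
  9: (2,8) 0 ''
  10: (8,7) 1 'f'
  11: (7,11) 0 ''
  12: (11,5) 2 'hb'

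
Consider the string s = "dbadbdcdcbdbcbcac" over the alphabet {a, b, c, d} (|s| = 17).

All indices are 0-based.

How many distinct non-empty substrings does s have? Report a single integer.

rank→(start, suffix):
  0 → (15, 'ac')
  1 → (2, 'adbdcdcbdbcbcac')
  2 → (1, 'badbdcdcbdbcbcac')
  3 → (13, 'bcac')
  4 → (11, 'bcbcac')
  5 → (9, 'bdbcbcac')
  6 → (4, 'bdcdcbdbcbcac')
  7 → (16, 'c')
  8 → (14, 'cac')
  9 → (12, 'cbcac')
  10 → (8, 'cbdbcbcac')
  11 → (6, 'cdcbdbcbcac')
  12 → (0, 'dbadbdcdcbdbcbcac')
  13 → (10, 'dbcbcac')
  14 → (3, 'dbdcdcbdbcbcac')
  15 → (7, 'dcbdbcbcac')
  16 → (5, 'dcdcbdbcbcac')

SA = [15, 2, 1, 13, 11, 9, 4, 16, 14, 12, 8, 6, 0, 10, 3, 7, 5]
rank  pair      lcp
   1  s[15:],s[2:]  1  'a'
   2  s[2:],s[1:]  0  ''
   3  s[1:],s[13:]  1  'b'
   4  s[13:],s[11:]  2  'bc'
   5  s[11:],s[9:]  1  'b'
   6  s[9:],s[4:]  2  'bd'
   7  s[4:],s[16:]  0  ''
   8  s[16:],s[14:]  1  'c'
   9  s[14:],s[12:]  1  'c'
  10  s[12:],s[8:]  2  'cb'
  11  s[8:],s[6:]  1  'c'
  12  s[6:],s[0:]  0  ''
  13  s[0:],s[10:]  2  'db'
  14  s[10:],s[3:]  2  'db'
  15  s[3:],s[7:]  1  'd'
  16  s[7:],s[5:]  2  'dc'

n(n+1)/2 = 17·18/2 = 153
Σ LCP = 0 + 1 + 0 + 1 + 2 + 1 + 2 + 0 + 1 + 1 + 2 + 1 + 0 + 2 + 2 + 1 + 2 = 19
distinct = 153 − 19 = 134

134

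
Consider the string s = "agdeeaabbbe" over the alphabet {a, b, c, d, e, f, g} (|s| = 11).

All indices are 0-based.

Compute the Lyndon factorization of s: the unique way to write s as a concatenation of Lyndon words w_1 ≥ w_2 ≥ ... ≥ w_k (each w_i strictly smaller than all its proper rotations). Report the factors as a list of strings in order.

emit factor 1: 'agdee' (i=0, period=5)
emit factor 2: 'aabbbe' (i=5, period=6)

["agdee", "aabbbe"]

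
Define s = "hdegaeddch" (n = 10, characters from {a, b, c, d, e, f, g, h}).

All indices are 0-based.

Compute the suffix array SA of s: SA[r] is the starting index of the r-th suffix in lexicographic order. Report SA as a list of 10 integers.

rank | idx | suffix
   0 |   4 | aeddch
   1 |   8 | ch
   2 |   7 | dch
   3 |   6 | ddch
   4 |   1 | degaeddch
   5 |   5 | eddch
   6 |   2 | egaeddch
   7 |   3 | gaeddch
   8 |   9 | h
   9 |   0 | hdegaeddch

[4, 8, 7, 6, 1, 5, 2, 3, 9, 0]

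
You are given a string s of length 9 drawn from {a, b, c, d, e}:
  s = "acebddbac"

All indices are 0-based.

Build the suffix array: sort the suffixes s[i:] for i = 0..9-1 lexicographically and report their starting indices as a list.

[7, 0, 6, 3, 8, 1, 5, 4, 2]

sorted suffixes:
  #0 SA[0]=7  'ac'
  #1 SA[1]=0  'acebddbac'
  #2 SA[2]=6  'bac'
  #3 SA[3]=3  'bddbac'
  #4 SA[4]=8  'c'
  #5 SA[5]=1  'cebddbac'
  #6 SA[6]=5  'dbac'
  #7 SA[7]=4  'ddbac'
  #8 SA[8]=2  'ebddbac'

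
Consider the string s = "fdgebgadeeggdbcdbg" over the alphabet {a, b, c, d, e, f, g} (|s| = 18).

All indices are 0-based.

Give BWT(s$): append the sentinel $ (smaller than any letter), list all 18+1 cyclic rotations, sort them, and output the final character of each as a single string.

ggddebgcafgde$bbgde

rank  rotation             last
    0  $fdgebgadeeggdbcdbg  g
    1  adeeggdbcdbg$fdgebg  g
    2  bcdbg$fdgebgadeeggd  d
    3  bg$fdgebgadeeggdbcd  d
    4  bgadeeggdbcdbg$fdge  e
    5  cdbg$fdgebgadeeggdb  b
    6  dbcdbg$fdgebgadeegg  g
    7  dbg$fdgebgadeeggdbc  c
    8  deeggdbcdbg$fdgebga  a
    9  dgebgadeeggdbcdbg$f  f
   10  ebgadeeggdbcdbg$fdg  g
   11  eeggdbcdbg$fdgebgad  d
   12  eggdbcdbg$fdgebgade  e
   13  fdgebgadeeggdbcdbg$  $
   14  g$fdgebgadeeggdbcdb  b
   15  gadeeggdbcdbg$fdgeb  b
   16  gdbcdbg$fdgebgadeeg  g
   17  gebgadeeggdbcdbg$fd  d
   18  ggdbcdbg$fdgebgadee  e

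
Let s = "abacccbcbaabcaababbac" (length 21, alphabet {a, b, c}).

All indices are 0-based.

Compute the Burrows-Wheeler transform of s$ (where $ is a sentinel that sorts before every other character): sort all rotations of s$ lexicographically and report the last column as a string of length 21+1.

rank  rotation                last
    0  $abacccbcbaabcaababbac  c
    1  aababbac$abacccbcbaabc  c
    2  aabcaababbac$abacccbcb  b
    3  ababbac$abacccbcbaabca  a
    4  abacccbcbaabcaababbac$  $
    5  abbac$abacccbcbaabcaab  b
    6  abcaababbac$abacccbcba  a
    7  ac$abacccbcbaabcaababb  b
    8  acccbcbaabcaababbac$ab  b
    9  baabcaababbac$abacccbc  c
   10  babbac$abacccbcbaabcaa  a
   11  bac$abacccbcbaabcaabab  b
   12  bacccbcbaabcaababbac$a  a
   13  bbac$abacccbcbaabcaaba  a
   14  bcaababbac$abacccbcbaa  a
   15  bcbaabcaababbac$abaccc  c
   16  c$abacccbcbaabcaababba  a
   17  caababbac$abacccbcbaab  b
   18  cbaabcaababbac$abacccb  b
   19  cbcbaabcaababbac$abacc  c
   20  ccbcbaabcaababbac$abac  c
   21  cccbcbaabcaababbac$aba  a

ccba$babbcabaaacabbcca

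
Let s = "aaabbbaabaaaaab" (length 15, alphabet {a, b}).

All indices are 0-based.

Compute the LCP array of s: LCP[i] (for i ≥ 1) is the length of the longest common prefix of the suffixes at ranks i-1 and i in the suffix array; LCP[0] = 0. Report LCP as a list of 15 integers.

rank | idx | suffix
   0 |   9 | aaaaab
   1 |  10 | aaaab
   2 |  11 | aaab
   3 |   0 | aaabbbaabaaaaab
   4 |  12 | aab
   5 |   6 | aabaaaaab
   6 |   1 | aabbbaabaaaaab
   7 |  13 | ab
   8 |   7 | abaaaaab
   9 |   2 | abbbaabaaaaab
  10 |  14 | b
  11 |   8 | baaaaab
  12 |   5 | baabaaaaab
  13 |   4 | bbaabaaaaab
  14 |   3 | bbbaabaaaaab

SA = [9, 10, 11, 0, 12, 6, 1, 13, 7, 2, 14, 8, 5, 4, 3]
rank  pair      lcp
   1  s[9:],s[10:]  4  'aaaa'
   2  s[10:],s[11:]  3  'aaa'
   3  s[11:],s[0:]  4  'aaab'
   4  s[0:],s[12:]  2  'aa'
   5  s[12:],s[6:]  3  'aab'
   6  s[6:],s[1:]  3  'aab'
   7  s[1:],s[13:]  1  'a'
   8  s[13:],s[7:]  2  'ab'
   9  s[7:],s[2:]  2  'ab'
  10  s[2:],s[14:]  0  ''
  11  s[14:],s[8:]  1  'b'
  12  s[8:],s[5:]  3  'baa'
  13  s[5:],s[4:]  1  'b'
  14  s[4:],s[3:]  2  'bb'

[0, 4, 3, 4, 2, 3, 3, 1, 2, 2, 0, 1, 3, 1, 2]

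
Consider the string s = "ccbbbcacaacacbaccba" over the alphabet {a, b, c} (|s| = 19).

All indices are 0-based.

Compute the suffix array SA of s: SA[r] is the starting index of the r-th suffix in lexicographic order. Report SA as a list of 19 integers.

sorted suffixes:
  #0 SA[0]=18  'a'
  #1 SA[1]=8  'aacacbaccba'
  #2 SA[2]=6  'acaacacbaccba'
  #3 SA[3]=9  'acacbaccba'
  #4 SA[4]=11  'acbaccba'
  #5 SA[5]=14  'accba'
  #6 SA[6]=17  'ba'
  #7 SA[7]=13  'baccba'
  #8 SA[8]=2  'bbbcacaacacbaccba'
  #9 SA[9]=3  'bbcacaacacbaccba'
  #10 SA[10]=4  'bcacaacacbaccba'
  #11 SA[11]=7  'caacacbaccba'
  #12 SA[12]=5  'cacaacacbaccba'
  #13 SA[13]=10  'cacbaccba'
  #14 SA[14]=16  'cba'
  #15 SA[15]=12  'cbaccba'
  #16 SA[16]=1  'cbbbcacaacacbaccba'
  #17 SA[17]=15  'ccba'
  #18 SA[18]=0  'ccbbbcacaacacbaccba'

[18, 8, 6, 9, 11, 14, 17, 13, 2, 3, 4, 7, 5, 10, 16, 12, 1, 15, 0]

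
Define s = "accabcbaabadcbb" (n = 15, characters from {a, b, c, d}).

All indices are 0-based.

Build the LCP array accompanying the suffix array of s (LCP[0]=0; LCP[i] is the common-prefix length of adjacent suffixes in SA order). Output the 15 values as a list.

[0, 1, 2, 1, 1, 0, 1, 2, 1, 1, 0, 1, 2, 1, 0]

sorted suffixes:
  #0 SA[0]=7  'aabadcbb'
  #1 SA[1]=8  'abadcbb'
  #2 SA[2]=3  'abcbaabadcbb'
  #3 SA[3]=0  'accabcbaabadcbb'
  #4 SA[4]=10  'adcbb'
  #5 SA[5]=14  'b'
  #6 SA[6]=6  'baabadcbb'
  #7 SA[7]=9  'badcbb'
  #8 SA[8]=13  'bb'
  #9 SA[9]=4  'bcbaabadcbb'
  #10 SA[10]=2  'cabcbaabadcbb'
  #11 SA[11]=5  'cbaabadcbb'
  #12 SA[12]=12  'cbb'
  #13 SA[13]=1  'ccabcbaabadcbb'
  #14 SA[14]=11  'dcbb'

SA = [7, 8, 3, 0, 10, 14, 6, 9, 13, 4, 2, 5, 12, 1, 11]
[i] adj suffixes → lcp
  [1] 7/8 → 1 ('a')
  [2] 8/3 → 2 ('ab')
  [3] 3/0 → 1 ('a')
  [4] 0/10 → 1 ('a')
  [5] 10/14 → 0 ('')
  [6] 14/6 → 1 ('b')
  [7] 6/9 → 2 ('ba')
  [8] 9/13 → 1 ('b')
  [9] 13/4 → 1 ('b')
  [10] 4/2 → 0 ('')
  [11] 2/5 → 1 ('c')
  [12] 5/12 → 2 ('cb')
  [13] 12/1 → 1 ('c')
  [14] 1/11 → 0 ('')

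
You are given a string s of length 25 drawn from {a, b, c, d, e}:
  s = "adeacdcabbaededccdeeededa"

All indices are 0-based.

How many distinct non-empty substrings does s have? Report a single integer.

rank→(start, suffix):
  0 → (24, 'a')
  1 → (7, 'abbaededccdeeededa')
  2 → (3, 'acdcabbaededccdeeededa')
  3 → (0, 'adeacdcabbaededccdeeededa')
  4 → (10, 'aededccdeeededa')
  5 → (9, 'baededccdeeededa')
  6 → (8, 'bbaededccdeeededa')
  7 → (6, 'cabbaededccdeeededa')
  8 → (15, 'ccdeeededa')
  9 → (4, 'cdcabbaededccdeeededa')
  10 → (16, 'cdeeededa')
  11 → (23, 'da')
  12 → (5, 'dcabbaededccdeeededa')
  13 → (14, 'dccdeeededa')
  14 → (1, 'deacdcabbaededccdeeededa')
  15 → (21, 'deda')
  16 → (12, 'dedccdeeededa')
  17 → (17, 'deeededa')
  18 → (2, 'eacdcabbaededccdeeededa')
  19 → (22, 'eda')
  20 → (13, 'edccdeeededa')
  21 → (20, 'ededa')
  22 → (11, 'ededccdeeededa')
  23 → (19, 'eededa')
  24 → (18, 'eeededa')

SA = [24, 7, 3, 0, 10, 9, 8, 6, 15, 4, 16, 23, 5, 14, 1, 21, 12, 17, 2, 22, 13, 20, 11, 19, 18]
rank  pair      lcp
   1  s[24:],s[7:]  1  'a'
   2  s[7:],s[3:]  1  'a'
   3  s[3:],s[0:]  1  'a'
   4  s[0:],s[10:]  1  'a'
   5  s[10:],s[9:]  0  ''
   6  s[9:],s[8:]  1  'b'
   7  s[8:],s[6:]  0  ''
   8  s[6:],s[15:]  1  'c'
   9  s[15:],s[4:]  1  'c'
  10  s[4:],s[16:]  2  'cd'
  11  s[16:],s[23:]  0  ''
  12  s[23:],s[5:]  1  'd'
  13  s[5:],s[14:]  2  'dc'
  14  s[14:],s[1:]  1  'd'
  15  s[1:],s[21:]  2  'de'
  16  s[21:],s[12:]  3  'ded'
  17  s[12:],s[17:]  2  'de'
  18  s[17:],s[2:]  0  ''
  19  s[2:],s[22:]  1  'e'
  20  s[22:],s[13:]  2  'ed'
  21  s[13:],s[20:]  2  'ed'
  22  s[20:],s[11:]  4  'eded'
  23  s[11:],s[19:]  1  'e'
  24  s[19:],s[18:]  2  'ee'

n(n+1)/2 = 25·26/2 = 325
Σ LCP = 0 + 1 + 1 + 1 + 1 + 0 + 1 + 0 + 1 + 1 + 2 + 0 + 1 + 2 + 1 + 2 + 3 + 2 + 0 + 1 + 2 + 2 + 4 + 1 + 2 = 32
distinct = 325 − 32 = 293

293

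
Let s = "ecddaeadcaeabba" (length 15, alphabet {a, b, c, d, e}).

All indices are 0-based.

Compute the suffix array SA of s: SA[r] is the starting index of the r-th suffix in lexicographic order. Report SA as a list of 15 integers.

[14, 11, 6, 9, 4, 13, 12, 8, 1, 3, 7, 2, 10, 5, 0]

sorted suffixes:
  #0 SA[0]=14  'a'
  #1 SA[1]=11  'abba'
  #2 SA[2]=6  'adcaeabba'
  #3 SA[3]=9  'aeabba'
  #4 SA[4]=4  'aeadcaeabba'
  #5 SA[5]=13  'ba'
  #6 SA[6]=12  'bba'
  #7 SA[7]=8  'caeabba'
  #8 SA[8]=1  'cddaeadcaeabba'
  #9 SA[9]=3  'daeadcaeabba'
  #10 SA[10]=7  'dcaeabba'
  #11 SA[11]=2  'ddaeadcaeabba'
  #12 SA[12]=10  'eabba'
  #13 SA[13]=5  'eadcaeabba'
  #14 SA[14]=0  'ecddaeadcaeabba'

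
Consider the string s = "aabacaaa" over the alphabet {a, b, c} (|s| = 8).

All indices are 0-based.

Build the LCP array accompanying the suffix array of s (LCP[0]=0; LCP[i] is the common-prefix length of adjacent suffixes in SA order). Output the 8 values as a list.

[0, 1, 2, 2, 1, 1, 0, 0]

rank | idx | suffix
   0 |   7 | a
   1 |   6 | aa
   2 |   5 | aaa
   3 |   0 | aabacaaa
   4 |   1 | abacaaa
   5 |   3 | acaaa
   6 |   2 | bacaaa
   7 |   4 | caaa

SA = [7, 6, 5, 0, 1, 3, 2, 4]
rank  pair      lcp
   1  s[7:],s[6:]  1  'a'
   2  s[6:],s[5:]  2  'aa'
   3  s[5:],s[0:]  2  'aa'
   4  s[0:],s[1:]  1  'a'
   5  s[1:],s[3:]  1  'a'
   6  s[3:],s[2:]  0  ''
   7  s[2:],s[4:]  0  ''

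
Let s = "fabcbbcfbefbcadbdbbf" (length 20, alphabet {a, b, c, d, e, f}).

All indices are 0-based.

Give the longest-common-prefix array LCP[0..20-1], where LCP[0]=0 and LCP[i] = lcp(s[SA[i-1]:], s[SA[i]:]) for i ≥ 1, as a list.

rank→(start, suffix):
  0 → (1, 'abcbbcfbefbcadbdbbf')
  1 → (13, 'adbdbbf')
  2 → (4, 'bbcfbefbcadbdbbf')
  3 → (17, 'bbf')
  4 → (11, 'bcadbdbbf')
  5 → (2, 'bcbbcfbefbcadbdbbf')
  6 → (5, 'bcfbefbcadbdbbf')
  7 → (15, 'bdbbf')
  8 → (8, 'befbcadbdbbf')
  9 → (18, 'bf')
  10 → (12, 'cadbdbbf')
  11 → (3, 'cbbcfbefbcadbdbbf')
  12 → (6, 'cfbefbcadbdbbf')
  13 → (16, 'dbbf')
  14 → (14, 'dbdbbf')
  15 → (9, 'efbcadbdbbf')
  16 → (19, 'f')
  17 → (0, 'fabcbbcfbefbcadbdbbf')
  18 → (10, 'fbcadbdbbf')
  19 → (7, 'fbefbcadbdbbf')

SA = [1, 13, 4, 17, 11, 2, 5, 15, 8, 18, 12, 3, 6, 16, 14, 9, 19, 0, 10, 7]
i: (SA[i-1],SA[i]) lcp shared
  1: (1,13) 1 'a'
  2: (13,4) 0 ''
  3: (4,17) 2 'bb'
  4: (17,11) 1 'b'
  5: (11,2) 2 'bc'
  6: (2,5) 2 'bc'
  7: (5,15) 1 'b'
  8: (15,8) 1 'b'
  9: (8,18) 1 'b'
  10: (18,12) 0 ''
  11: (12,3) 1 'c'
  12: (3,6) 1 'c'
  13: (6,16) 0 ''
  14: (16,14) 2 'db'
  15: (14,9) 0 ''
  16: (9,19) 0 ''
  17: (19,0) 1 'f'
  18: (0,10) 1 'f'
  19: (10,7) 2 'fb'

[0, 1, 0, 2, 1, 2, 2, 1, 1, 1, 0, 1, 1, 0, 2, 0, 0, 1, 1, 2]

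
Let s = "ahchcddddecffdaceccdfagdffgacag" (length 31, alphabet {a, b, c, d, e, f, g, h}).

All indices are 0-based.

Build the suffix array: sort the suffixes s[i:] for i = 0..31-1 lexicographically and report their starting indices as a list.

rank→(start, suffix):
  0 → (27, 'acag')
  1 → (14, 'aceccdfagdffgacag')
  2 → (29, 'ag')
  3 → (21, 'agdffgacag')
  4 → (0, 'ahchcddddecffdaceccdfagdffgacag')
  5 → (28, 'cag')
  6 → (17, 'ccdfagdffgacag')
  7 → (4, 'cddddecffdaceccdfagdffgacag')
  8 → (18, 'cdfagdffgacag')
  9 → (15, 'ceccdfagdffgacag')
  10 → (10, 'cffdaceccdfagdffgacag')
  11 → (2, 'chcddddecffdaceccdfagdffgacag')
  12 → (13, 'daceccdfagdffgacag')
  13 → (5, 'ddddecffdaceccdfagdffgacag')
  14 → (6, 'dddecffdaceccdfagdffgacag')
  15 → (7, 'ddecffdaceccdfagdffgacag')
  16 → (8, 'decffdaceccdfagdffgacag')
  17 → (19, 'dfagdffgacag')
  18 → (23, 'dffgacag')
  19 → (16, 'eccdfagdffgacag')
  20 → (9, 'ecffdaceccdfagdffgacag')
  21 → (20, 'fagdffgacag')
  22 → (12, 'fdaceccdfagdffgacag')
  23 → (11, 'ffdaceccdfagdffgacag')
  24 → (24, 'ffgacag')
  25 → (25, 'fgacag')
  26 → (30, 'g')
  27 → (26, 'gacag')
  28 → (22, 'gdffgacag')
  29 → (3, 'hcddddecffdaceccdfagdffgacag')
  30 → (1, 'hchcddddecffdaceccdfagdffgacag')

[27, 14, 29, 21, 0, 28, 17, 4, 18, 15, 10, 2, 13, 5, 6, 7, 8, 19, 23, 16, 9, 20, 12, 11, 24, 25, 30, 26, 22, 3, 1]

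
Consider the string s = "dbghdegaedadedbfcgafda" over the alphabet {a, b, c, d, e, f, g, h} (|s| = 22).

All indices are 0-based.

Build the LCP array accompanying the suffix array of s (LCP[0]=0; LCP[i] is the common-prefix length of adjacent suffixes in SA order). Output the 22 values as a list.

[0, 1, 1, 1, 0, 1, 0, 0, 2, 1, 2, 1, 2, 0, 2, 1, 0, 1, 0, 2, 1, 0]

rank→(start, suffix):
  0 → (21, 'a')
  1 → (10, 'adedbfcgafda')
  2 → (7, 'aedadedbfcgafda')
  3 → (18, 'afda')
  4 → (14, 'bfcgafda')
  5 → (1, 'bghdegaedadedbfcgafda')
  6 → (16, 'cgafda')
  7 → (20, 'da')
  8 → (9, 'dadedbfcgafda')
  9 → (13, 'dbfcgafda')
  10 → (0, 'dbghdegaedadedbfcgafda')
  11 → (11, 'dedbfcgafda')
  12 → (4, 'degaedadedbfcgafda')
  13 → (8, 'edadedbfcgafda')
  14 → (12, 'edbfcgafda')
  15 → (5, 'egaedadedbfcgafda')
  16 → (15, 'fcgafda')
  17 → (19, 'fda')
  18 → (6, 'gaedadedbfcgafda')
  19 → (17, 'gafda')
  20 → (2, 'ghdegaedadedbfcgafda')
  21 → (3, 'hdegaedadedbfcgafda')

SA = [21, 10, 7, 18, 14, 1, 16, 20, 9, 13, 0, 11, 4, 8, 12, 5, 15, 19, 6, 17, 2, 3]
i: (SA[i-1],SA[i]) lcp shared
  1: (21,10) 1 'a'
  2: (10,7) 1 'a'
  3: (7,18) 1 'a'
  4: (18,14) 0 ''
  5: (14,1) 1 'b'
  6: (1,16) 0 ''
  7: (16,20) 0 ''
  8: (20,9) 2 'da'
  9: (9,13) 1 'd'
  10: (13,0) 2 'db'
  11: (0,11) 1 'd'
  12: (11,4) 2 'de'
  13: (4,8) 0 ''
  14: (8,12) 2 'ed'
  15: (12,5) 1 'e'
  16: (5,15) 0 ''
  17: (15,19) 1 'f'
  18: (19,6) 0 ''
  19: (6,17) 2 'ga'
  20: (17,2) 1 'g'
  21: (2,3) 0 ''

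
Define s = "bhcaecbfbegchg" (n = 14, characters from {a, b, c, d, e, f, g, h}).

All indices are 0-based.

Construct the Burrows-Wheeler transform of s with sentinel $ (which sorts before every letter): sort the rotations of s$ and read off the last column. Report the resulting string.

rank  rotation         last
    0  $bhcaecbfbegchg  g
    1  aecbfbegchg$bhc  c
    2  begchg$bhcaecbf  f
    3  bfbegchg$bhcaec  c
    4  bhcaecbfbegchg$  $
    5  caecbfbegchg$bh  h
    6  cbfbegchg$bhcae  e
    7  chg$bhcaecbfbeg  g
    8  ecbfbegchg$bhca  a
    9  egchg$bhcaecbfb  b
   10  fbegchg$bhcaecb  b
   11  g$bhcaecbfbegch  h
   12  gchg$bhcaecbfbe  e
   13  hcaecbfbegchg$b  b
   14  hg$bhcaecbfbegc  c

gcfc$hegabbhebc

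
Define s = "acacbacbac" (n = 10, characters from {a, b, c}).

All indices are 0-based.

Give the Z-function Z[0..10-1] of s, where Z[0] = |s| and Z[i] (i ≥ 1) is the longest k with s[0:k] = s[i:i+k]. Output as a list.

Z[0]=10
i=1: fresh scan; Z[1]=0
i=2: fresh scan; Z[2]=2 scan→box=[2,4)
i=3: min(r-i=1, Z[1]=0)=0; Z[3]=0
i=4: fresh scan; Z[4]=0
i=5: fresh scan; Z[5]=2 scan→box=[5,7)
i=6: min(r-i=1, Z[1]=0)=0; Z[6]=0
i=7: fresh scan; Z[7]=0
i=8: fresh scan; Z[8]=2 scan→box=[8,10)
i=9: min(r-i=1, Z[1]=0)=0; Z[9]=0

[10, 0, 2, 0, 0, 2, 0, 0, 2, 0]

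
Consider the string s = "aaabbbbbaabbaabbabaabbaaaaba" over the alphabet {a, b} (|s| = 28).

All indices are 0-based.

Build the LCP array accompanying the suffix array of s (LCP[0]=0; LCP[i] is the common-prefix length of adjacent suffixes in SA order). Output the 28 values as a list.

[0, 1, 3, 4, 2, 3, 6, 5, 4, 1, 3, 2, 5, 4, 3, 0, 2, 3, 7, 6, 2, 1, 4, 7, 3, 2, 3, 4]

rank→(start, suffix):
  0 → (27, 'a')
  1 → (22, 'aaaaba')
  2 → (23, 'aaaba')
  3 → (0, 'aaabbbbbaabbaabbabaabbaaaaba')
  4 → (24, 'aaba')
  5 → (18, 'aabbaaaaba')
  6 → (8, 'aabbaabbabaabbaaaaba')
  7 → (12, 'aabbabaabbaaaaba')
  8 → (1, 'aabbbbbaabbaabbabaabbaaaaba')
  9 → (25, 'aba')
  10 → (16, 'abaabbaaaaba')
  11 → (19, 'abbaaaaba')
  12 → (9, 'abbaabbabaabbaaaaba')
  13 → (13, 'abbabaabbaaaaba')
  14 → (2, 'abbbbbaabbaabbabaabbaaaaba')
  15 → (26, 'ba')
  16 → (21, 'baaaaba')
  17 → (17, 'baabbaaaaba')
  18 → (7, 'baabbaabbabaabbaaaaba')
  19 → (11, 'baabbabaabbaaaaba')
  20 → (15, 'babaabbaaaaba')
  21 → (20, 'bbaaaaba')
  22 → (6, 'bbaabbaabbabaabbaaaaba')
  23 → (10, 'bbaabbabaabbaaaaba')
  24 → (14, 'bbabaabbaaaaba')
  25 → (5, 'bbbaabbaabbabaabbaaaaba')
  26 → (4, 'bbbbaabbaabbabaabbaaaaba')
  27 → (3, 'bbbbbaabbaabbabaabbaaaaba')

SA = [27, 22, 23, 0, 24, 18, 8, 12, 1, 25, 16, 19, 9, 13, 2, 26, 21, 17, 7, 11, 15, 20, 6, 10, 14, 5, 4, 3]
rank  pair      lcp
   1  s[27:],s[22:]  1  'a'
   2  s[22:],s[23:]  3  'aaa'
   3  s[23:],s[0:]  4  'aaab'
   4  s[0:],s[24:]  2  'aa'
   5  s[24:],s[18:]  3  'aab'
   6  s[18:],s[8:]  6  'aabbaa'
   7  s[8:],s[12:]  5  'aabba'
   8  s[12:],s[1:]  4  'aabb'
   9  s[1:],s[25:]  1  'a'
  10  s[25:],s[16:]  3  'aba'
  11  s[16:],s[19:]  2  'ab'
  12  s[19:],s[9:]  5  'abbaa'
  13  s[9:],s[13:]  4  'abba'
  14  s[13:],s[2:]  3  'abb'
  15  s[2:],s[26:]  0  ''
  16  s[26:],s[21:]  2  'ba'
  17  s[21:],s[17:]  3  'baa'
  18  s[17:],s[7:]  7  'baabbaa'
  19  s[7:],s[11:]  6  'baabba'
  20  s[11:],s[15:]  2  'ba'
  21  s[15:],s[20:]  1  'b'
  22  s[20:],s[6:]  4  'bbaa'
  23  s[6:],s[10:]  7  'bbaabba'
  24  s[10:],s[14:]  3  'bba'
  25  s[14:],s[5:]  2  'bb'
  26  s[5:],s[4:]  3  'bbb'
  27  s[4:],s[3:]  4  'bbbb'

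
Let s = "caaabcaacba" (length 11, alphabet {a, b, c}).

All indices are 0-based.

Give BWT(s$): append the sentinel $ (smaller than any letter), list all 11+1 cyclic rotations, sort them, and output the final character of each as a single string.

rank  rotation      last
    0  $caaabcaacba  a
    1  a$caaabcaacb  b
    2  aaabcaacba$c  c
    3  aabcaacba$ca  a
    4  aacba$caaabc  c
    5  abcaacba$caa  a
    6  acba$caaabca  a
    7  ba$caaabcaac  c
    8  bcaacba$caaa  a
    9  caaabcaacba$  $
   10  caacba$caaab  b
   11  cba$caaabcaa  a

abcacaaca$ba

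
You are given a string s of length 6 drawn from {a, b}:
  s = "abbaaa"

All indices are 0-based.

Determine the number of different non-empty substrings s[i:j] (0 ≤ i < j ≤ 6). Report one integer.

rank→(start, suffix):
  0 → (5, 'a')
  1 → (4, 'aa')
  2 → (3, 'aaa')
  3 → (0, 'abbaaa')
  4 → (2, 'baaa')
  5 → (1, 'bbaaa')

SA = [5, 4, 3, 0, 2, 1]
i: (SA[i-1],SA[i]) lcp shared
  1: (5,4) 1 'a'
  2: (4,3) 2 'aa'
  3: (3,0) 1 'a'
  4: (0,2) 0 ''
  5: (2,1) 1 'b'

n(n+1)/2 = 6·7/2 = 21
Σ LCP = 0 + 1 + 2 + 1 + 0 + 1 = 5
distinct = 21 − 5 = 16

16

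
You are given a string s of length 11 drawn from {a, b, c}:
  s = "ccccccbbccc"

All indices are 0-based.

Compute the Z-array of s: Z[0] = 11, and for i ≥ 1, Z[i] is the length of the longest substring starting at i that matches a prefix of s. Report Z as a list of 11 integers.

[11, 5, 4, 3, 2, 1, 0, 0, 3, 2, 1]

Z[0]=11
i=1: fresh scan; Z[1]=5 extend→box=[1,6)
i=2: min(r-i=4, Z[1]=5)=4; Z[2]=4
i=3: min(r-i=3, Z[2]=4)=3; Z[3]=3
i=4: min(r-i=2, Z[3]=3)=2; Z[4]=2
i=5: min(r-i=1, Z[4]=2)=1; Z[5]=1
i=6: fresh scan; Z[6]=0
i=7: fresh scan; Z[7]=0
i=8: fresh scan; Z[8]=3 extend→box=[8,11)
i=9: min(r-i=2, Z[1]=5)=2; Z[9]=2
i=10: min(r-i=1, Z[2]=4)=1; Z[10]=1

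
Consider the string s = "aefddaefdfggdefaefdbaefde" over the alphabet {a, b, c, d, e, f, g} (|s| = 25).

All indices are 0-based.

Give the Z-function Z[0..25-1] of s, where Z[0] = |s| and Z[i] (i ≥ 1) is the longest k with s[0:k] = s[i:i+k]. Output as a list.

Z[0]=25
i=1: fresh scan; Z[1]=0
i=2: fresh scan; Z[2]=0
i=3: fresh scan; Z[3]=0
i=4: fresh scan; Z[4]=0
i=5: fresh scan; Z[5]=4 scan→box=[5,9)
i=6: min(r-i=3, Z[1]=0)=0; Z[6]=0
i=7: min(r-i=2, Z[2]=0)=0; Z[7]=0
i=8: min(r-i=1, Z[3]=0)=0; Z[8]=0
i=9: fresh scan; Z[9]=0
i=10: fresh scan; Z[10]=0
i=11: fresh scan; Z[11]=0
i=12: fresh scan; Z[12]=0
i=13: fresh scan; Z[13]=0
i=14: fresh scan; Z[14]=0
i=15: fresh scan; Z[15]=4 scan→box=[15,19)
i=16: min(r-i=3, Z[1]=0)=0; Z[16]=0
i=17: min(r-i=2, Z[2]=0)=0; Z[17]=0
i=18: min(r-i=1, Z[3]=0)=0; Z[18]=0
i=19: fresh scan; Z[19]=0
i=20: fresh scan; Z[20]=4 scan→box=[20,24)
i=21: min(r-i=3, Z[1]=0)=0; Z[21]=0
i=22: min(r-i=2, Z[2]=0)=0; Z[22]=0
i=23: min(r-i=1, Z[3]=0)=0; Z[23]=0
i=24: fresh scan; Z[24]=0

[25, 0, 0, 0, 0, 4, 0, 0, 0, 0, 0, 0, 0, 0, 0, 4, 0, 0, 0, 0, 4, 0, 0, 0, 0]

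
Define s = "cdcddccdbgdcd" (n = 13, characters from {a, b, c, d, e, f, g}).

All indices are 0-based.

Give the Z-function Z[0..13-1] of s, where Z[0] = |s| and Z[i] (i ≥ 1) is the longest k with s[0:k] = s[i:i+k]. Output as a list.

Z[0]=13
i=1: outside box; Z[1]=0
i=2: outside box; Z[2]=2 extend→box=[2,4)
i=3: min(r-i=1, Z[1]=0)=0; Z[3]=0
i=4: outside box; Z[4]=0
i=5: outside box; Z[5]=1 extend→box=[5,6)
i=6: outside box; Z[6]=2 extend→box=[6,8)
i=7: min(r-i=1, Z[1]=0)=0; Z[7]=0
i=8: outside box; Z[8]=0
i=9: outside box; Z[9]=0
i=10: outside box; Z[10]=0
i=11: outside box; Z[11]=2 extend→box=[11,13)
i=12: min(r-i=1, Z[1]=0)=0; Z[12]=0

[13, 0, 2, 0, 0, 1, 2, 0, 0, 0, 0, 2, 0]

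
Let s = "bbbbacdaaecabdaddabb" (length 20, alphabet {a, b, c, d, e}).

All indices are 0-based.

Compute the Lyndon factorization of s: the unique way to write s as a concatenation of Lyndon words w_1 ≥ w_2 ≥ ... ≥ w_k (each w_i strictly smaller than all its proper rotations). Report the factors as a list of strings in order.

["b", "b", "b", "b", "acd", "aaecabdaddabb"]

emit factor 1: 'b' (i=0, period=1)
emit factor 2: 'b' (i=1, period=1)
emit factor 3: 'b' (i=2, period=1)
emit factor 4: 'b' (i=3, period=1)
emit factor 5: 'acd' (i=4, period=3)
emit factor 6: 'aaecabdaddabb' (i=7, period=13)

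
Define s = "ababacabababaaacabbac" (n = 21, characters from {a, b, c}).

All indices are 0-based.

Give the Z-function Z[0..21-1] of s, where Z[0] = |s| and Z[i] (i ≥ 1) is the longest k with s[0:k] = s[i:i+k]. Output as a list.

Z[0]=21
i=1: outside box; Z[1]=0
i=2: outside box; Z[2]=3 extend→box=[2,5)
i=3: min(r-i=2, Z[1]=0)=0; Z[3]=0
i=4: min(r-i=1, Z[2]=3)=1; Z[4]=1
i=5: outside box; Z[5]=0
i=6: outside box; Z[6]=5 extend→box=[6,11)
i=7: min(r-i=4, Z[1]=0)=0; Z[7]=0
i=8: min(r-i=3, Z[2]=3)=3; Z[8]=5 extend→box=[8,13)
i=9: min(r-i=4, Z[1]=0)=0; Z[9]=0
i=10: min(r-i=3, Z[2]=3)=3; Z[10]=3
i=11: min(r-i=2, Z[3]=0)=0; Z[11]=0
i=12: min(r-i=1, Z[4]=1)=1; Z[12]=1
i=13: outside box; Z[13]=1 extend→box=[13,14)
i=14: outside box; Z[14]=1 extend→box=[14,15)
i=15: outside box; Z[15]=0
i=16: outside box; Z[16]=2 extend→box=[16,18)
i=17: min(r-i=1, Z[1]=0)=0; Z[17]=0
i=18: outside box; Z[18]=0
i=19: outside box; Z[19]=1 extend→box=[19,20)
i=20: outside box; Z[20]=0

[21, 0, 3, 0, 1, 0, 5, 0, 5, 0, 3, 0, 1, 1, 1, 0, 2, 0, 0, 1, 0]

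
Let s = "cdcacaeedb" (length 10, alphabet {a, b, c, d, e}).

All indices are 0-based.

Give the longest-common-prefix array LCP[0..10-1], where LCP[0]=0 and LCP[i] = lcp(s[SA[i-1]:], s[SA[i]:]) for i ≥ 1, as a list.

[0, 1, 0, 0, 2, 1, 0, 1, 0, 1]

rank→(start, suffix):
  0 → (3, 'acaeedb')
  1 → (5, 'aeedb')
  2 → (9, 'b')
  3 → (2, 'cacaeedb')
  4 → (4, 'caeedb')
  5 → (0, 'cdcacaeedb')
  6 → (8, 'db')
  7 → (1, 'dcacaeedb')
  8 → (7, 'edb')
  9 → (6, 'eedb')

SA = [3, 5, 9, 2, 4, 0, 8, 1, 7, 6]
[i] adj suffixes → lcp
  [1] 3/5 → 1 ('a')
  [2] 5/9 → 0 ('')
  [3] 9/2 → 0 ('')
  [4] 2/4 → 2 ('ca')
  [5] 4/0 → 1 ('c')
  [6] 0/8 → 0 ('')
  [7] 8/1 → 1 ('d')
  [8] 1/7 → 0 ('')
  [9] 7/6 → 1 ('e')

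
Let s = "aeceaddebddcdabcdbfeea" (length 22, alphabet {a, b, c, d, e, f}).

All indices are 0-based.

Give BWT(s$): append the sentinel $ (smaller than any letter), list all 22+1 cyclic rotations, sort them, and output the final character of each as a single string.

aede$aeddbeccdbadecdafb

rank  rotation                 last
    0  $aeceaddebddcdabcdbfeea  a
    1  a$aeceaddebddcdabcdbfee  e
    2  abcdbfeea$aeceaddebddcd  d
    3  addebddcdabcdbfeea$aece  e
    4  aeceaddebddcdabcdbfeea$  $
    5  bcdbfeea$aeceaddebddcda  a
    6  bddcdabcdbfeea$aeceadde  e
    7  bfeea$aeceaddebddcdabcd  d
    8  cdabcdbfeea$aeceaddebdd  d
    9  cdbfeea$aeceaddebddcdab  b
   10  ceaddebddcdabcdbfeea$ae  e
   11  dabcdbfeea$aeceaddebddc  c
   12  dbfeea$aeceaddebddcdabc  c
   13  dcdabcdbfeea$aeceaddebd  d
   14  ddcdabcdbfeea$aeceaddeb  b
   15  ddebddcdabcdbfeea$aecea  a
   16  debddcdabcdbfeea$aecead  d
   17  ea$aeceaddebddcdabcdbfe  e
   18  eaddebddcdabcdbfeea$aec  c
   19  ebddcdabcdbfeea$aeceadd  d
   20  eceaddebddcdabcdbfeea$a  a
   21  eea$aeceaddebddcdabcdbf  f
   22  feea$aeceaddebddcdabcdb  b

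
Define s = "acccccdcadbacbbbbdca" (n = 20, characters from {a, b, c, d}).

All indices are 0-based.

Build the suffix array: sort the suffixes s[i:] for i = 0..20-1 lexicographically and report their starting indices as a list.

rank | idx | suffix
   0 |  19 | a
   1 |  11 | acbbbbdca
   2 |   0 | acccccdcadbacbbbbdca
   3 |   8 | adbacbbbbdca
   4 |  10 | bacbbbbdca
   5 |  13 | bbbbdca
   6 |  14 | bbbdca
   7 |  15 | bbdca
   8 |  16 | bdca
   9 |  18 | ca
  10 |   7 | cadbacbbbbdca
  11 |  12 | cbbbbdca
  12 |   1 | cccccdcadbacbbbbdca
  13 |   2 | ccccdcadbacbbbbdca
  14 |   3 | cccdcadbacbbbbdca
  15 |   4 | ccdcadbacbbbbdca
  16 |   5 | cdcadbacbbbbdca
  17 |   9 | dbacbbbbdca
  18 |  17 | dca
  19 |   6 | dcadbacbbbbdca

[19, 11, 0, 8, 10, 13, 14, 15, 16, 18, 7, 12, 1, 2, 3, 4, 5, 9, 17, 6]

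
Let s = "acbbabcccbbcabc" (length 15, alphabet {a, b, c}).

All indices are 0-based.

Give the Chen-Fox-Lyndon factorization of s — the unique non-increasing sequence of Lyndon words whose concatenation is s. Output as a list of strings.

emit factor 1: 'acbb' (i=0, period=4)
emit factor 2: 'abcccbbc' (i=4, period=8)
emit factor 3: 'abc' (i=12, period=3)

["acbb", "abcccbbc", "abc"]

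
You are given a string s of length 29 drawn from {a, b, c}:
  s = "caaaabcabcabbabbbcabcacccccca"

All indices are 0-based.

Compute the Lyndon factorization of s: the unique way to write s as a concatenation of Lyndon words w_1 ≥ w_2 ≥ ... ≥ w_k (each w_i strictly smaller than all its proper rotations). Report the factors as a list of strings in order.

emit factor 1: 'c' (i=0, period=1)
emit factor 2: 'aaaabcabcabbabbbcabcacccccc' (i=1, period=27)
emit factor 3: 'a' (i=28, period=1)

["c", "aaaabcabcabbabbbcabcacccccc", "a"]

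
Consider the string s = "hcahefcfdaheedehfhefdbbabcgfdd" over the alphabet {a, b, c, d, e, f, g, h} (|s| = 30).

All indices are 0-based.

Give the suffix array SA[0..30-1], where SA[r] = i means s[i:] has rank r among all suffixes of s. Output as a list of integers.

[23, 9, 2, 22, 21, 24, 1, 6, 25, 29, 8, 20, 28, 13, 12, 11, 4, 18, 14, 5, 7, 19, 27, 16, 26, 0, 10, 3, 17, 15]

sorted suffixes:
  #0 SA[0]=23  'abcgfdd'
  #1 SA[1]=9  'aheedehfhefdbbabcgfdd'
  #2 SA[2]=2  'ahefcfdaheedehfhefdbbabcgfdd'
  #3 SA[3]=22  'babcgfdd'
  #4 SA[4]=21  'bbabcgfdd'
  #5 SA[5]=24  'bcgfdd'
  #6 SA[6]=1  'cahefcfdaheedehfhefdbbabcgfdd'
  #7 SA[7]=6  'cfdaheedehfhefdbbabcgfdd'
  #8 SA[8]=25  'cgfdd'
  #9 SA[9]=29  'd'
  #10 SA[10]=8  'daheedehfhefdbbabcgfdd'
  #11 SA[11]=20  'dbbabcgfdd'
  #12 SA[12]=28  'dd'
  #13 SA[13]=13  'dehfhefdbbabcgfdd'
  #14 SA[14]=12  'edehfhefdbbabcgfdd'
  #15 SA[15]=11  'eedehfhefdbbabcgfdd'
  #16 SA[16]=4  'efcfdaheedehfhefdbbabcgfdd'
  #17 SA[17]=18  'efdbbabcgfdd'
  #18 SA[18]=14  'ehfhefdbbabcgfdd'
  #19 SA[19]=5  'fcfdaheedehfhefdbbabcgfdd'
  #20 SA[20]=7  'fdaheedehfhefdbbabcgfdd'
  #21 SA[21]=19  'fdbbabcgfdd'
  #22 SA[22]=27  'fdd'
  #23 SA[23]=16  'fhefdbbabcgfdd'
  #24 SA[24]=26  'gfdd'
  #25 SA[25]=0  'hcahefcfdaheedehfhefdbbabcgfdd'
  #26 SA[26]=10  'heedehfhefdbbabcgfdd'
  #27 SA[27]=3  'hefcfdaheedehfhefdbbabcgfdd'
  #28 SA[28]=17  'hefdbbabcgfdd'
  #29 SA[29]=15  'hfhefdbbabcgfdd'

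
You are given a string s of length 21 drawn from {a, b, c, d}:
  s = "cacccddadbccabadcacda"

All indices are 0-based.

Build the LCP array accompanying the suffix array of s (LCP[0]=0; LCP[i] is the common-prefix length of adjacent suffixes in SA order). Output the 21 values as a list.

sorted suffixes:
  #0 SA[0]=20  'a'
  #1 SA[1]=12  'abadcacda'
  #2 SA[2]=1  'acccddadbccabadcacda'
  #3 SA[3]=17  'acda'
  #4 SA[4]=7  'adbccabadcacda'
  #5 SA[5]=14  'adcacda'
  #6 SA[6]=13  'badcacda'
  #7 SA[7]=9  'bccabadcacda'
  #8 SA[8]=11  'cabadcacda'
  #9 SA[9]=0  'cacccddadbccabadcacda'
  #10 SA[10]=16  'cacda'
  #11 SA[11]=10  'ccabadcacda'
  #12 SA[12]=2  'cccddadbccabadcacda'
  #13 SA[13]=3  'ccddadbccabadcacda'
  #14 SA[14]=18  'cda'
  #15 SA[15]=4  'cddadbccabadcacda'
  #16 SA[16]=19  'da'
  #17 SA[17]=6  'dadbccabadcacda'
  #18 SA[18]=8  'dbccabadcacda'
  #19 SA[19]=15  'dcacda'
  #20 SA[20]=5  'ddadbccabadcacda'

SA = [20, 12, 1, 17, 7, 14, 13, 9, 11, 0, 16, 10, 2, 3, 18, 4, 19, 6, 8, 15, 5]
[i] adj suffixes → lcp
  [1] 20/12 → 1 ('a')
  [2] 12/1 → 1 ('a')
  [3] 1/17 → 2 ('ac')
  [4] 17/7 → 1 ('a')
  [5] 7/14 → 2 ('ad')
  [6] 14/13 → 0 ('')
  [7] 13/9 → 1 ('b')
  [8] 9/11 → 0 ('')
  [9] 11/0 → 2 ('ca')
  [10] 0/16 → 3 ('cac')
  [11] 16/10 → 1 ('c')
  [12] 10/2 → 2 ('cc')
  [13] 2/3 → 2 ('cc')
  [14] 3/18 → 1 ('c')
  [15] 18/4 → 2 ('cd')
  [16] 4/19 → 0 ('')
  [17] 19/6 → 2 ('da')
  [18] 6/8 → 1 ('d')
  [19] 8/15 → 1 ('d')
  [20] 15/5 → 1 ('d')

[0, 1, 1, 2, 1, 2, 0, 1, 0, 2, 3, 1, 2, 2, 1, 2, 0, 2, 1, 1, 1]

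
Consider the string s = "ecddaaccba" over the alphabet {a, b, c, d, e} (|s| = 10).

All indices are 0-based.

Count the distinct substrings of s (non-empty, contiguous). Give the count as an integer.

rank→(start, suffix):
  0 → (9, 'a')
  1 → (4, 'aaccba')
  2 → (5, 'accba')
  3 → (8, 'ba')
  4 → (7, 'cba')
  5 → (6, 'ccba')
  6 → (1, 'cddaaccba')
  7 → (3, 'daaccba')
  8 → (2, 'ddaaccba')
  9 → (0, 'ecddaaccba')

SA = [9, 4, 5, 8, 7, 6, 1, 3, 2, 0]
rank  pair      lcp
   1  s[9:],s[4:]  1  'a'
   2  s[4:],s[5:]  1  'a'
   3  s[5:],s[8:]  0  ''
   4  s[8:],s[7:]  0  ''
   5  s[7:],s[6:]  1  'c'
   6  s[6:],s[1:]  1  'c'
   7  s[1:],s[3:]  0  ''
   8  s[3:],s[2:]  1  'd'
   9  s[2:],s[0:]  0  ''

n(n+1)/2 = 10·11/2 = 55
Σ LCP = 0 + 1 + 1 + 0 + 0 + 1 + 1 + 0 + 1 + 0 = 5
distinct = 55 − 5 = 50

50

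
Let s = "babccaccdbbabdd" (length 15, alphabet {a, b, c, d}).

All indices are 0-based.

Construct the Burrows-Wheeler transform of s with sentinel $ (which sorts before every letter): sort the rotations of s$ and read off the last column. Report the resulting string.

rank  rotation          last
    0  $babccaccdbbabdd  d
    1  abccaccdbbabdd$b  b
    2  abdd$babccaccdbb  b
    3  accdbbabdd$babcc  c
    4  babccaccdbbabdd$  $
    5  babdd$babccaccdb  b
    6  bbabdd$babccaccd  d
    7  bccaccdbbabdd$ba  a
    8  bdd$babccaccdbba  a
    9  caccdbbabdd$babc  c
   10  ccaccdbbabdd$bab  b
   11  ccdbbabdd$babcca  a
   12  cdbbabdd$babccac  c
   13  d$babccaccdbbabd  d
   14  dbbabdd$babccacc  c
   15  dd$babccaccdbbab  b

dbbc$bdaacbacdcb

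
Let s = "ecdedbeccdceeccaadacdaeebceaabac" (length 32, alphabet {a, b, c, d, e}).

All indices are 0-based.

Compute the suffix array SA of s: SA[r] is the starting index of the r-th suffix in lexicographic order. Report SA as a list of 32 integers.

[27, 15, 28, 30, 18, 16, 21, 29, 24, 5, 31, 14, 13, 7, 19, 8, 1, 25, 10, 17, 20, 4, 9, 2, 26, 23, 12, 6, 0, 3, 22, 11]

rank→(start, suffix):
  0 → (27, 'aabac')
  1 → (15, 'aadacdaeebceaabac')
  2 → (28, 'abac')
  3 → (30, 'ac')
  4 → (18, 'acdaeebceaabac')
  5 → (16, 'adacdaeebceaabac')
  6 → (21, 'aeebceaabac')
  7 → (29, 'bac')
  8 → (24, 'bceaabac')
  9 → (5, 'beccdceeccaadacdaeebceaabac')
  10 → (31, 'c')
  11 → (14, 'caadacdaeebceaabac')
  12 → (13, 'ccaadacdaeebceaabac')
  13 → (7, 'ccdceeccaadacdaeebceaabac')
  14 → (19, 'cdaeebceaabac')
  15 → (8, 'cdceeccaadacdaeebceaabac')
  16 → (1, 'cdedbeccdceeccaadacdaeebceaabac')
  17 → (25, 'ceaabac')
  18 → (10, 'ceeccaadacdaeebceaabac')
  19 → (17, 'dacdaeebceaabac')
  20 → (20, 'daeebceaabac')
  21 → (4, 'dbeccdceeccaadacdaeebceaabac')
  22 → (9, 'dceeccaadacdaeebceaabac')
  23 → (2, 'dedbeccdceeccaadacdaeebceaabac')
  24 → (26, 'eaabac')
  25 → (23, 'ebceaabac')
  26 → (12, 'eccaadacdaeebceaabac')
  27 → (6, 'eccdceeccaadacdaeebceaabac')
  28 → (0, 'ecdedbeccdceeccaadacdaeebceaabac')
  29 → (3, 'edbeccdceeccaadacdaeebceaabac')
  30 → (22, 'eebceaabac')
  31 → (11, 'eeccaadacdaeebceaabac')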